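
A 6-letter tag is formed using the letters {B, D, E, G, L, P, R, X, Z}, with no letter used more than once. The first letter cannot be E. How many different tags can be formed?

The first letter has 9−1 = 8 choices (anything except E).
The remaining 5 letters are filled from the other 8 symbols without repetition: 8 × 7 × 6 × 5 × 4 = 6720.
Total: 8 × 6720 = 53760.

53760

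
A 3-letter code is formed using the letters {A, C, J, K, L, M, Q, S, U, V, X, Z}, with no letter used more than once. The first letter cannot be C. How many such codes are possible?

1210

The first letter has 12−1 = 11 choices (anything except C).
The remaining 2 letters are filled from the other 11 symbols without repetition: 11 × 10 = 110.
Total: 11 × 110 = 1210.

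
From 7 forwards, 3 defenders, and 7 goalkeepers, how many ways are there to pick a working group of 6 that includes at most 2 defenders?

Split by how many defenders are chosen (0 through 2).
Sum: C(3,0)·C(14,6) + C(3,1)·C(14,5) + C(3,2)·C(14,4) = 3003 + 6006 + 3003 = 12012.

12012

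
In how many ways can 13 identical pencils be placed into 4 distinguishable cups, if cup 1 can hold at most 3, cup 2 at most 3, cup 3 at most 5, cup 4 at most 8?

By stars and bars, unrestricted non-negative solutions to x_1+…+x_4 = 13 number C(13+3,3) = 560.
Subtract solutions that violate a single cap (substitute x_i' = x_i − (cap_i+1)): x_1 ≥ 4 gives C(12,3) = 220; x_2 ≥ 4 gives C(12,3) = 220; x_3 ≥ 6 gives C(10,3) = 120; x_4 ≥ 9 gives C(7,3) = 35. Together 595.
Add back pairs where two caps are both exceeded: 56 + 20 + 1 + 20 + 1 + 0 = 98.
By inclusion–exclusion the count is 560 − 595 + 98 = 63.

63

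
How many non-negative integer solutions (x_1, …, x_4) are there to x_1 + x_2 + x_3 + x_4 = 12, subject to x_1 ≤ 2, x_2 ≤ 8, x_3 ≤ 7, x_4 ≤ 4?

By stars and bars, unrestricted non-negative solutions to x_1+…+x_4 = 12 number C(12+3,3) = 455.
Subtract solutions that violate a single cap (substitute x_i' = x_i − (cap_i+1)): x_1 ≥ 3 gives C(12,3) = 220; x_2 ≥ 9 gives C(6,3) = 20; x_3 ≥ 8 gives C(7,3) = 35; x_4 ≥ 5 gives C(10,3) = 120. Together 395.
Add back pairs where two caps are both exceeded: 1 + 4 + 35 + 0 + 0 + 0 = 40.
By inclusion–exclusion the count is 455 − 395 + 40 = 100.

100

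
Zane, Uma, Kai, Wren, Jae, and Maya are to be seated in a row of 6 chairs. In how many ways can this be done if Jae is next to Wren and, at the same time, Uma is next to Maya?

Treat {Jae,Wren} as one block (2 orders) and {Uma,Maya} as another (2 orders).
That leaves 4 units to arrange: 2 × 2 × 4! = 4 × 24 = 96.

96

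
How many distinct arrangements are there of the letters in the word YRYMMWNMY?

10080

The 9 letters of YRYMMWNMY have repeats: M appearing 3 times and Y appearing 3 times.
So there are 9! / (3!·3!) = 10080 distinguishable arrangements.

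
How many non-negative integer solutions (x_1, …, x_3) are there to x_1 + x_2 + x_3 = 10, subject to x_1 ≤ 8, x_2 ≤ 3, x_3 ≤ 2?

9

By stars and bars, unrestricted non-negative solutions to x_1+…+x_3 = 10 number C(10+2,2) = 66.
Subtract solutions that violate a single cap (substitute x_i' = x_i − (cap_i+1)): x_1 ≥ 9 gives C(3,2) = 3; x_2 ≥ 4 gives C(8,2) = 28; x_3 ≥ 3 gives C(9,2) = 36. Together 67.
Add back pairs where two caps are both exceeded: 0 + 0 + 10 = 10.
By inclusion–exclusion the count is 66 − 67 + 10 = 9.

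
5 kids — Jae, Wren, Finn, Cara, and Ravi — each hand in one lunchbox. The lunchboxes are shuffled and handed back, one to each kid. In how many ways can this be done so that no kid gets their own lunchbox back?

44

Count assignments avoiding every fixed point. For any j of the 5 kids fixed to their own lunchbox, the other 5−j can be arranged in (5−j)! ways.
By inclusion–exclusion this is Σ_{j=0}^{5} (−1)^j C(5,j)·(5−j)!.
Computing: 120 − 120 + 60 − 20 + 5 − 1 = 44.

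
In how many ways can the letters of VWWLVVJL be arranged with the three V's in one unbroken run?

Treat the 3 copies of V as a single block. The multiset to arrange is then {VVV, J, L, L, W, W}, 6 items in all.
That gives (6)!/(2!·2!) = 180 arrangements.

180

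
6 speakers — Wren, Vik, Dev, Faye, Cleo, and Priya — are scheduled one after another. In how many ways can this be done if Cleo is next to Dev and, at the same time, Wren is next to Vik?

96

Treat {Cleo,Dev} as one block (2 orders) and {Wren,Vik} as another (2 orders).
That leaves 4 units to arrange: 2 × 2 × 4! = 4 × 24 = 96.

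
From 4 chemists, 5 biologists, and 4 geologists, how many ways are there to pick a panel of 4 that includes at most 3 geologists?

Split by how many geologists are chosen (0 through 3).
Sum: C(4,0)·C(9,4) + C(4,1)·C(9,3) + C(4,2)·C(9,2) + C(4,3)·C(9,1) = 126 + 336 + 216 + 36 = 714.

714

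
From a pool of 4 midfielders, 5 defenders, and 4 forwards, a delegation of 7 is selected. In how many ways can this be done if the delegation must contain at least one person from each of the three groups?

1636

With no constraint there are C(13,7) = 1716 possible selections.
Subtract selections that omit an entire group: no midfielders → C(9,7) = 36; no defenders → C(8,7) = 8; no forwards → C(9,7) = 36.
Add back selections omitting two groups (i.e. drawn from a single group): C(4,7) + C(5,7) + C(4,7) = 0.
By inclusion–exclusion: 1716 − 80 + 0 = 1636.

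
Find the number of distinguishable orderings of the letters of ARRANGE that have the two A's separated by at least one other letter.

900

Total arrangements of ARRANGE: 7!/(2!·2!) = 1260.
Arrangements with the A's together: treat AA as one letter, giving (6)!/(2!) = 360.
Subtracting, 1260 − 360 = 900 arrangements keep the A's apart.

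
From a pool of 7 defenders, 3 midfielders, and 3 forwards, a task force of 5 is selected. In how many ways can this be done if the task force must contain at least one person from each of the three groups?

798

Unrestricted: C(13,5) = 1287 ways to pick any 5 of the 13.
Subtract selections that omit an entire group: no defenders → C(6,5) = 6; no midfielders → C(10,5) = 252; no forwards → C(10,5) = 252.
Add back selections omitting two groups (i.e. drawn from a single group): C(7,5) + C(3,5) + C(3,5) = 21.
By inclusion–exclusion: 1287 − 510 + 21 = 798.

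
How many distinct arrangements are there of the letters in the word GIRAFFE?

2520

GIRAFFE has 7 letters with F appearing twice.
So there are 7! / (2!) = 2520 distinguishable arrangements.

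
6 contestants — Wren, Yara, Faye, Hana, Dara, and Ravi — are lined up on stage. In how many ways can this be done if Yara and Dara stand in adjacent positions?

240

Place the 4 others and the Yara-Dara pair as 5 objects in a line; the pair has 2 internal arrangements.
So the count is 2·(5)! = 240.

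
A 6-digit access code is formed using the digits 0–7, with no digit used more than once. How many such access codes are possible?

20160

This is a permutation of 6 out of 8: P(8,6) = 8!/2!.
8 × 7 × 6 × 5 × 4 × 3 = 20160.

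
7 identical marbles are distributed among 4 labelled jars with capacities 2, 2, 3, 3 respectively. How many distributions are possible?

Ignoring the caps, the number of non-negative solutions to x_1+…+x_4 = 7 is C(10,3) = 120.
Subtract solutions that violate a single cap (substitute x_i' = x_i − (cap_i+1)): x_1 ≥ 3 gives C(7,3) = 35; x_2 ≥ 3 gives C(7,3) = 35; x_3 ≥ 4 gives C(6,3) = 20; x_4 ≥ 4 gives C(6,3) = 20. Together 110.
Add back pairs where two caps are both exceeded: 4 + 1 + 1 + 1 + 1 + 0 = 8.
By inclusion–exclusion the count is 120 − 110 + 8 = 18.

18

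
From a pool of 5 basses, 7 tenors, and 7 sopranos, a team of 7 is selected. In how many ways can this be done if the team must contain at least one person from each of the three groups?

45374

Total 7-person selections from all 19: C(19,7) = 50388.
Selections missing a whole group: no basses → C(14,7) = 3432; no tenors → C(12,7) = 792; no sopranos → C(12,7) = 792.
Add back selections omitting two groups (i.e. drawn from a single group): C(5,7) + C(7,7) + C(7,7) = 2.
By inclusion–exclusion: 50388 − 5016 + 2 = 45374.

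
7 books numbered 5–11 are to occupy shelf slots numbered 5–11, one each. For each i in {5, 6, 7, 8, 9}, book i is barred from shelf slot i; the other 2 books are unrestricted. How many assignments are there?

Let Aᵢ (for 5 ≤ i ≤ 9) be the placements that put book i in its forbidden shelf slot. Any j of these fix j positions, leaving (7−j)! ways to fill the rest, and there are C(5,j) ways to pick which j.
By inclusion–exclusion, the number of valid placements is Σ_{j=0}^{5} (−1)^j C(5,j)·(7−j)!.
Computing: 5040 − 3600 + 1200 − 240 + 30 − 2 = 2428.

2428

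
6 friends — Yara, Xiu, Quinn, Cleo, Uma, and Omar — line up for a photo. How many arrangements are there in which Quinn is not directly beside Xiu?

480

There are 6! = 720 arrangements in all. If Quinn and Xiu are adjacent, merging them into one block gives 2·(5)! = 240 arrangements.
Complementary counting: 720 − 240 = 480.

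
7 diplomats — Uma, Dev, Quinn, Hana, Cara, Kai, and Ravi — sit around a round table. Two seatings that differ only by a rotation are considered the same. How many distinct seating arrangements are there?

720

Seat Uma anywhere (absorbing the rotational symmetry), then permute the other 6: (6)! = 720.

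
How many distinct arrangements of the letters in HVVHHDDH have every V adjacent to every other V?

Treat the 2 copies of V as a single block. The multiset to arrange is then {VV, D, D, H, H, H, H}, 7 items in all.
That gives (7)!/(4!·2!) = 105 arrangements.

105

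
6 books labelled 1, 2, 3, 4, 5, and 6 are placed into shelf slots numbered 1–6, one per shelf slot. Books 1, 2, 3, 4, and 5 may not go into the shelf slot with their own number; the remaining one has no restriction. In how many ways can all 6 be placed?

Let Aᵢ (for 1 ≤ i ≤ 5) be the placements that put book i in its forbidden shelf slot. Any j of these fix j positions, leaving (6−j)! ways to fill the rest, and there are C(5,j) ways to pick which j.
By inclusion–exclusion, the number of valid placements is Σ_{j=0}^{5} (−1)^j C(5,j)·(6−j)!.
Computing: 720 − 600 + 240 − 60 + 10 − 1 = 309.

309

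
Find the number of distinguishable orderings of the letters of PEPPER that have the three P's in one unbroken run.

Treat the 3 copies of P as a single block. The multiset to arrange is then {PPP, E, E, R}, 4 items in all.
That gives (4)!/(2!) = 12 arrangements.

12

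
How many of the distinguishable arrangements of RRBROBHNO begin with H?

With the first slot taken by H, it remains to arrange the other 8 letters (RRBROBNO).
Those 8 letters have B appearing twice, O appearing twice, and R appearing 3 times, giving (8)!/(3!·2!·2!) = 1680.

1680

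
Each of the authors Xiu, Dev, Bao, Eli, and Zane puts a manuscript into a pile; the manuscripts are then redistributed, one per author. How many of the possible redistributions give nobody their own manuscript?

44

Count assignments avoiding every fixed point. For any j of the 5 authors fixed to their own manuscript, the other 5−j can be arranged in (5−j)! ways.
By inclusion–exclusion this is Σ_{j=0}^{5} (−1)^j C(5,j)·(5−j)!.
Computing: 120 − 120 + 60 − 20 + 5 − 1 = 44.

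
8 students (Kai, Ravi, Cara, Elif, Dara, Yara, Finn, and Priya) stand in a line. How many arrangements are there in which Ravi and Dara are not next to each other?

Of the 8! = 40320 arrangements, those with Ravi and Dara adjacent number 2 × 7! = 10080 (treat the pair as a block with 2 internal orders).
Complementary counting: 40320 − 10080 = 30240.

30240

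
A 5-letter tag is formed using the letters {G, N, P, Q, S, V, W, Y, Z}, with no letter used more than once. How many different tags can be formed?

15120

Choose and order 5 of the 9 symbols: the first letter has 9 options, the next 8, and so on down to 5.
That product is 9 × 8 × 7 × 6 × 5 = 15120.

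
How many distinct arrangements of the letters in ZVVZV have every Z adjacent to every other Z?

Treat the 2 copies of Z as a single block. The multiset to arrange is then {ZZ, V, V, V}, 4 items in all.
That gives (4)!/(3!) = 4 arrangements.

4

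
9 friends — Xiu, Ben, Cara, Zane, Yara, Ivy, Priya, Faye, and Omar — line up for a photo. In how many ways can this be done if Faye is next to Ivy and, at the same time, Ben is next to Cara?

20160

Treat {Faye,Ivy} as one block (2 orders) and {Ben,Cara} as another (2 orders).
That leaves 7 units to arrange: 2 × 2 × 7! = 4 × 5040 = 20160.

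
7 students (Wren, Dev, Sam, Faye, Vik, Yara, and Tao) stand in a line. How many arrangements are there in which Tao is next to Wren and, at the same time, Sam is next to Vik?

480

Treat {Tao,Wren} as one block (2 orders) and {Sam,Vik} as another (2 orders).
That leaves 5 units to arrange: 2 × 2 × 5! = 4 × 120 = 480.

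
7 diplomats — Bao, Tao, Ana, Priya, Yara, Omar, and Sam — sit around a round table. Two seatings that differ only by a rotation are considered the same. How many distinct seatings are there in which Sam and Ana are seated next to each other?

Treat {Sam, Ana} as one unit (2 internal orders) and seat the resulting 6 units around the table: (5)! circular arrangements.
So 2 × (5)! = 2 × 120 = 240.

240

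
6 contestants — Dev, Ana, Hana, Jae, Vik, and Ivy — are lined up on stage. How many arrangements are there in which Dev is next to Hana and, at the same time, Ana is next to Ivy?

96

Treat {Dev,Hana} as one block (2 orders) and {Ana,Ivy} as another (2 orders).
That leaves 4 units to arrange: 2 × 2 × 4! = 4 × 24 = 96.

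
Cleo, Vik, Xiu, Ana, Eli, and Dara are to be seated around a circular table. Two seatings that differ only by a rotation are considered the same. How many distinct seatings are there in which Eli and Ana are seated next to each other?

Glue Eli and Ana into a block (2 internal orders). Seating 5 units around a circle gives (4)! arrangements.
So 2 × (4)! = 2 × 24 = 48.

48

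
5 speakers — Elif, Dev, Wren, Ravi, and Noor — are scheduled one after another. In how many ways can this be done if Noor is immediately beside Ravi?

Glue Noor and Ravi into one block (2 internal orders), leaving 4 units to arrange in a row.
So the count is 2·(4)! = 48.

48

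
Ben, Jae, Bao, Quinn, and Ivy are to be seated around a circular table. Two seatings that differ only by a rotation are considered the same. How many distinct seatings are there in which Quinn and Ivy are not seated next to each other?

Without the restriction there are (4)! = 24 seatings.
Those with Quinn next to Ivy: fuse the pair into one unit and seat 4 units around a circle — 2·(3)! = 12.
Subtracting, 24 − 12 = 12.

12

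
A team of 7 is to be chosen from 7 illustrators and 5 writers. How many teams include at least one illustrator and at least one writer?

Unrestricted: C(12,7) = 792 ways to pick any 7 of the 12.
Selections missing a whole group: no illustrators → C(5,7) = 0; no writers → C(7,7) = 1.
Both groups omitted at once is impossible, so 792 − 1 = 791.

791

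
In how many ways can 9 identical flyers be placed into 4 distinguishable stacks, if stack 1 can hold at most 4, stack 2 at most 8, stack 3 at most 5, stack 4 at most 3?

109

By stars and bars, unrestricted non-negative solutions to x_1+…+x_4 = 9 number C(9+3,3) = 220.
Subtract solutions that violate a single cap (substitute x_i' = x_i − (cap_i+1)): x_1 ≥ 5 gives C(7,3) = 35; x_2 ≥ 9 gives C(3,3) = 1; x_3 ≥ 6 gives C(6,3) = 20; x_4 ≥ 4 gives C(8,3) = 56. Together 112.
Add back pairs where two caps are both exceeded: 0 + 0 + 1 + 0 + 0 + 0 = 1.
By inclusion–exclusion the count is 220 − 112 + 1 = 109.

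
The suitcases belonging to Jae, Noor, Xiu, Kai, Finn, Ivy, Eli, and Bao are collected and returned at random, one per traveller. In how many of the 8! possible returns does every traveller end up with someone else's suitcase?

14833

Let Aᵢ be the assignments in which traveller i gets their own suitcase. We want the size of the complement of A₁∪…∪A_8.
By inclusion–exclusion this is Σ_{j=0}^{8} (−1)^j C(8,j)·(8−j)!.
Computing: 40320 − 40320 + 20160 − 6720 + 1680 − 336 + 56 − 8 + 1 = 14833.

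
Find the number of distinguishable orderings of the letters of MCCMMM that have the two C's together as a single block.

5

Treat the 2 copies of C as a single block. The multiset to arrange is then {CC, M, M, M, M}, 5 items in all.
That gives (5)!/(4!) = 5 arrangements.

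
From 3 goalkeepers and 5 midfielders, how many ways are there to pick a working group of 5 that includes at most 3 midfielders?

40

Split by how many midfielders are chosen (0 through 3).
Sum: C(5,0)·C(3,5) + C(5,1)·C(3,4) + C(5,2)·C(3,3) + C(5,3)·C(3,2) = 0 + 0 + 10 + 30 = 40.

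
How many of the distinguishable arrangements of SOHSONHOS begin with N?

560

With the first slot taken by N, it remains to arrange the other 8 letters (SOHSOHOS).
Those 8 letters have H appearing twice, O appearing 3 times, and S appearing 3 times, giving (8)!/(3!·3!·2!) = 560.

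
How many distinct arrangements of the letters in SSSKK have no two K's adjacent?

6

There are 5!/(3!·2!) = 10 arrangements of SSSKK in total.
Arrangements with the K's together: treat KK as one letter, giving (4)!/(3!) = 4.
Hence 10 − 4 = 6.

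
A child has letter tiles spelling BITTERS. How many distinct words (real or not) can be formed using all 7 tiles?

BITTERS has 7 letters with T appearing twice.
Dividing 7! = 5040 by 2! = 2 for the repeated letters gives 2520.

2520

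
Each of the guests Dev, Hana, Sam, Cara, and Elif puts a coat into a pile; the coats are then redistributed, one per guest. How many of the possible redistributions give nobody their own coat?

44

Count assignments avoiding every fixed point. For any j of the 5 guests fixed to their own coat, the other 5−j can be arranged in (5−j)! ways.
By inclusion–exclusion this is Σ_{j=0}^{5} (−1)^j C(5,j)·(5−j)!.
Computing: 120 − 120 + 60 − 20 + 5 − 1 = 44.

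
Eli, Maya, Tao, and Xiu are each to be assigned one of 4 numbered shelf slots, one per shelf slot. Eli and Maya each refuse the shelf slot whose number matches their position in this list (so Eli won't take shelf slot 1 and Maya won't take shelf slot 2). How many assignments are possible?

14

Let Aᵢ (for i ∈ {1, 2}) be the placements that put person i in their forbidden shelf slot. Any j of these fix j positions, leaving (4−j)! ways to fill the rest, and there are C(2,j) ways to pick which j.
By inclusion–exclusion, the number of valid placements is Σ_{j=0}^{2} (−1)^j C(2,j)·(4−j)!.
Computing: 24 − 12 + 2 = 14.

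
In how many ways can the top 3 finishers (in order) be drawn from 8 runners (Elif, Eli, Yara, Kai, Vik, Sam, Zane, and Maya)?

There are 8 choices for 1st place, 7 for 2nd, and 6 for 3rd.
That gives 8 × 7 × 6 = 336.

336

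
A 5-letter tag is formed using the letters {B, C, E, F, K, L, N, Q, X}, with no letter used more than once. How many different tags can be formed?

With no repetition, fill the 5 letters in order: 9 choices, then 8, down to 5.
That product is 9 × 8 × 7 × 6 × 5 = 15120.

15120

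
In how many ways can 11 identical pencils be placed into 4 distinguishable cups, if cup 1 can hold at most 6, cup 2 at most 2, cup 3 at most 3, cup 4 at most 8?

74

Ignoring the caps, the number of non-negative solutions to x_1+…+x_4 = 11 is C(14,3) = 364.
Subtract solutions that violate a single cap (substitute x_i' = x_i − (cap_i+1)): x_1 ≥ 7 gives C(7,3) = 35; x_2 ≥ 3 gives C(11,3) = 165; x_3 ≥ 4 gives C(10,3) = 120; x_4 ≥ 9 gives C(5,3) = 10. Together 330.
Add back pairs where two caps are both exceeded: 4 + 1 + 0 + 35 + 0 + 0 = 40.
By inclusion–exclusion the count is 364 − 330 + 40 = 74.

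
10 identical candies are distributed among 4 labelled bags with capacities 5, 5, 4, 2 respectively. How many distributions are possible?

Without the upper bounds there are C(13,3) = 286 ways to split 10 among 4 bags.
Subtract solutions that violate a single cap (substitute x_i' = x_i − (cap_i+1)): x_1 ≥ 6 gives C(7,3) = 35; x_2 ≥ 6 gives C(7,3) = 35; x_3 ≥ 5 gives C(8,3) = 56; x_4 ≥ 3 gives C(10,3) = 120. Together 246.
Add back pairs where two caps are both exceeded: 0 + 0 + 4 + 0 + 4 + 10 = 18.
By inclusion–exclusion the count is 286 − 246 + 18 = 58.

58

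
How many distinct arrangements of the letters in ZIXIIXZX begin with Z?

140

Fix Z in the first position and arrange the remaining 7 letters.
Those 7 letters have I appearing 3 times and X appearing 3 times, giving (7)!/(3!·3!) = 140.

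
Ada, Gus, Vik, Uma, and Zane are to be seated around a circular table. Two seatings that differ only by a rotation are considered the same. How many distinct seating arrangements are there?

Around a circle, 5 distinct people have 5!/5 = (4)! = 24 rotationally distinct seatings.

24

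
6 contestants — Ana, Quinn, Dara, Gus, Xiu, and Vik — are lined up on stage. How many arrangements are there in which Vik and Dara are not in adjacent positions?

Of the 6! = 720 arrangements, those with Vik and Dara adjacent number 2 × 5! = 240 (treat the pair as a block with 2 internal orders).
So 720 − 240 = 480 arrangements keep them apart.

480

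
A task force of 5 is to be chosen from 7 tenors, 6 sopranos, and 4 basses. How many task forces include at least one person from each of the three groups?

Total 5-person selections from all 17: C(17,5) = 6188.
Subtract selections that omit an entire group: no tenors → C(10,5) = 252; no sopranos → C(11,5) = 462; no basses → C(13,5) = 1287.
Add back selections omitting two groups (i.e. drawn from a single group): C(7,5) + C(6,5) + C(4,5) = 27.
By inclusion–exclusion: 6188 − 2001 + 27 = 4214.

4214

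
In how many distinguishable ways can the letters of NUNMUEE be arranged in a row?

Letter multiplicities in NUNMUEE: E×2, M×1, N×2, U×2.
Dividing 7! = 5040 by 2!·2!·2! = 8 for the repeated letters gives 630.

630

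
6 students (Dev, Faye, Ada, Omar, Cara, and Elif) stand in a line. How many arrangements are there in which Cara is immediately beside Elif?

Glue Cara and Elif into one block (2 internal orders), leaving 5 units to arrange in a row.
So the count is 2·(5)! = 240.

240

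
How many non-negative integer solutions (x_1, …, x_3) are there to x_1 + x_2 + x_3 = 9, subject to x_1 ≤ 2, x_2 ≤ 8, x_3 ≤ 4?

By stars and bars, unrestricted non-negative solutions to x_1+…+x_3 = 9 number C(9+2,2) = 55.
Subtract solutions that violate a single cap (substitute x_i' = x_i − (cap_i+1)): x_1 ≥ 3 gives C(8,2) = 28; x_2 ≥ 9 gives C(2,2) = 1; x_3 ≥ 5 gives C(6,2) = 15. Together 44.
Add back pairs where two caps are both exceeded: 0 + 3 + 0 = 3.
By inclusion–exclusion the count is 55 − 44 + 3 = 14.

14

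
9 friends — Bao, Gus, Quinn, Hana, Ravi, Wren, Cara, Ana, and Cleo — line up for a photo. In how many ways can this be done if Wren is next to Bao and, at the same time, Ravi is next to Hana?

20160

Treat {Wren,Bao} as one block (2 orders) and {Ravi,Hana} as another (2 orders).
That leaves 7 units to arrange: 2 × 2 × 7! = 4 × 5040 = 20160.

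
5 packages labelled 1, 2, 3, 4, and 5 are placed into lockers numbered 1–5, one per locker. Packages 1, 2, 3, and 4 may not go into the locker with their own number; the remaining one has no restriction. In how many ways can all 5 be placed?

53

Let Aᵢ (for 1 ≤ i ≤ 4) be the placements that put package i in its forbidden locker. Any j of these fix j positions, leaving (5−j)! ways to fill the rest, and there are C(4,j) ways to pick which j.
By inclusion–exclusion, the number of valid placements is Σ_{j=0}^{4} (−1)^j C(4,j)·(5−j)!.
Computing: 120 − 96 + 36 − 8 + 1 = 53.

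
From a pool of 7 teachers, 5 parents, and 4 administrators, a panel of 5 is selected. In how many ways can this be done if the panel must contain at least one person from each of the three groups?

3010

With no constraint there are C(16,5) = 4368 possible selections.
Subtract selections that omit an entire group: no teachers → C(9,5) = 126; no parents → C(11,5) = 462; no administrators → C(12,5) = 792.
Add back selections omitting two groups (i.e. drawn from a single group): C(7,5) + C(5,5) + C(4,5) = 22.
By inclusion–exclusion: 4368 − 1380 + 22 = 3010.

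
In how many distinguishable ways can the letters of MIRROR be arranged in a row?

120

MIRROR has 6 letters with R appearing 3 times.
Dividing 6! = 720 by 3! = 6 for the repeated letters gives 120.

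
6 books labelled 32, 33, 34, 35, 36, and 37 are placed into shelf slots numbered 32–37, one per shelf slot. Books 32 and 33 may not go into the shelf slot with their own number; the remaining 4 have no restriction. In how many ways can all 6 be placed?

Let Aᵢ (for i ∈ {32, 33}) be the placements that put book i in its forbidden shelf slot. Any j of these fix j positions, leaving (6−j)! ways to fill the rest, and there are C(2,j) ways to pick which j.
By inclusion–exclusion, the number of valid placements is Σ_{j=0}^{2} (−1)^j C(2,j)·(6−j)!.
Computing: 720 − 240 + 24 = 504.

504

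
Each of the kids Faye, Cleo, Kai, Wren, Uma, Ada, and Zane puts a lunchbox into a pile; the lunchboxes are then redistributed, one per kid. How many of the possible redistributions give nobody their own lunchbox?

1854

Let Aᵢ be the assignments in which kid i gets their own lunchbox. We want the size of the complement of A₁∪…∪A_7.
By inclusion–exclusion this is Σ_{j=0}^{7} (−1)^j C(7,j)·(7−j)!.
Computing: 5040 − 5040 + 2520 − 840 + 210 − 42 + 7 − 1 = 1854.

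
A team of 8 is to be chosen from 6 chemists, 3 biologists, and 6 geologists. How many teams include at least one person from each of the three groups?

Total 8-person selections from all 15: C(15,8) = 6435.
Subtract selections that omit an entire group: no chemists → C(9,8) = 9; no biologists → C(12,8) = 495; no geologists → C(9,8) = 9.
Add back selections omitting two groups (i.e. drawn from a single group): C(6,8) + C(3,8) + C(6,8) = 0.
By inclusion–exclusion: 6435 − 513 + 0 = 5922.

5922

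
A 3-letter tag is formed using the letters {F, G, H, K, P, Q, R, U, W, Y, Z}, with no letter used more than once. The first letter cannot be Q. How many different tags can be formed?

The first letter has 11−1 = 10 choices (anything except Q).
The remaining 2 letters are filled from the other 10 symbols without repetition: 10 × 9 = 90.
Total: 10 × 90 = 900.

900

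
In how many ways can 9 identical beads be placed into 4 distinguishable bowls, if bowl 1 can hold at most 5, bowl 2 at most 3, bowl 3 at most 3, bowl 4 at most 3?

Without the upper bounds there are C(12,3) = 220 ways to split 9 among 4 bowls.
Subtract solutions that violate a single cap (substitute x_i' = x_i − (cap_i+1)): x_1 ≥ 6 gives C(6,3) = 20; x_2 ≥ 4 gives C(8,3) = 56; x_3 ≥ 4 gives C(8,3) = 56; x_4 ≥ 4 gives C(8,3) = 56. Together 188.
Add back pairs where two caps are both exceeded: 0 + 0 + 0 + 4 + 4 + 4 = 12.
By inclusion–exclusion the count is 220 − 188 + 12 = 44.

44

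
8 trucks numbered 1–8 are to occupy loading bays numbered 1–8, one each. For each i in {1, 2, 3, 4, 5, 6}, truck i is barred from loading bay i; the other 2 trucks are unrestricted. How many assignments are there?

18806

Let Aᵢ (for 1 ≤ i ≤ 6) be the placements that put truck i in its forbidden loading bay. Any j of these fix j positions, leaving (8−j)! ways to fill the rest, and there are C(6,j) ways to pick which j.
By inclusion–exclusion, the number of valid placements is Σ_{j=0}^{6} (−1)^j C(6,j)·(8−j)!.
Computing: 40320 − 30240 + 10800 − 2400 + 360 − 36 + 2 = 18806.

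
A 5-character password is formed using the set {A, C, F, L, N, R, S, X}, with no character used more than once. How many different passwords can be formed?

With no repetition, fill the 5 characters in order: 8 choices, then 7, down to 4.
8 × 7 × 6 × 5 × 4 = 6720.

6720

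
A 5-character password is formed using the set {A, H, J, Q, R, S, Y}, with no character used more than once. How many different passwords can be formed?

With no repetition, fill the 5 characters in order: 7 choices, then 6, down to 3.
7 × 6 × 5 × 4 × 3 = 2520.

2520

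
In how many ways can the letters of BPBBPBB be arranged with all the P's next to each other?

6

Treat the 2 copies of P as a single block. The multiset to arrange is then {PP, B, B, B, B, B}, 6 items in all.
That gives (6)!/(5!) = 6 arrangements.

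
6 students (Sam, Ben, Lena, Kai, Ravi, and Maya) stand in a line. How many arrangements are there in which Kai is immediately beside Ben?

240

Treat {Kai, Ben} as a single unit. There are 5 units to order, and the pair itself can be ordered 2 ways.
So the count is 2·(5)! = 240.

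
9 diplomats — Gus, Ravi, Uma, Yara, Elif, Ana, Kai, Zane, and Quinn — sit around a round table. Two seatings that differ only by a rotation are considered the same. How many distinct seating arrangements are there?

40320

Around a circle, 9 distinct people have 9!/9 = (8)! = 40320 rotationally distinct seatings.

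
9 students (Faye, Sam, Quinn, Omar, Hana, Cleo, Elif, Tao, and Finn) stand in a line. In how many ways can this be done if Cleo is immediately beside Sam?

Place the 7 others and the Cleo-Sam pair as 8 objects in a line; the pair has 2 internal arrangements.
That gives 2 × 8! = 2 × 40320 = 80640.

80640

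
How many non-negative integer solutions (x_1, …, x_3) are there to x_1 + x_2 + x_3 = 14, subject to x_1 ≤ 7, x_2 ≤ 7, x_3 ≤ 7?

Without the upper bounds there are C(16,2) = 120 ways to split 14 among 3 variables.
Subtract solutions that violate a single cap (substitute x_i' = x_i − (cap_i+1)): x_1 ≥ 8 gives C(8,2) = 28; x_2 ≥ 8 gives C(8,2) = 28; x_3 ≥ 8 gives C(8,2) = 28. Together 84.
No two caps can be exceeded simultaneously, so the pair terms are all 0.
By inclusion–exclusion the count is 120 − 84 + 0 = 36.

36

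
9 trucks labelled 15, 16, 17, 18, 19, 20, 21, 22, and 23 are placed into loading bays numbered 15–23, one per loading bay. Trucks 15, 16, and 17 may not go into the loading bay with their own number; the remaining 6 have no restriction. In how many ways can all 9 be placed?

Let Aᵢ (for i ∈ {15, 16, 17}) be the placements that put truck i in its forbidden loading bay. Any j of these fix j positions, leaving (9−j)! ways to fill the rest, and there are C(3,j) ways to pick which j.
By inclusion–exclusion, the number of valid placements is Σ_{j=0}^{3} (−1)^j C(3,j)·(9−j)!.
Computing: 362880 − 120960 + 15120 − 720 = 256320.

256320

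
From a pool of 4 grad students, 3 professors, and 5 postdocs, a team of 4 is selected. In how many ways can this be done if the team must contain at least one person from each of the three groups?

Total 4-person selections from all 12: C(12,4) = 495.
Selections missing a whole group: no grad students → C(8,4) = 70; no professors → C(9,4) = 126; no postdocs → C(7,4) = 35.
Add back selections omitting two groups (i.e. drawn from a single group): C(4,4) + C(3,4) + C(5,4) = 6.
By inclusion–exclusion: 495 − 231 + 6 = 270.

270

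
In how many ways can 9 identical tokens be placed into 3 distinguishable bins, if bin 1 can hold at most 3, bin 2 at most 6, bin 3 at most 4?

14

By stars and bars, unrestricted non-negative solutions to x_1+…+x_3 = 9 number C(9+2,2) = 55.
Subtract solutions that violate a single cap (substitute x_i' = x_i − (cap_i+1)): x_1 ≥ 4 gives C(7,2) = 21; x_2 ≥ 7 gives C(4,2) = 6; x_3 ≥ 5 gives C(6,2) = 15. Together 42.
Add back pairs where two caps are both exceeded: 0 + 1 + 0 = 1.
By inclusion–exclusion the count is 55 − 42 + 1 = 14.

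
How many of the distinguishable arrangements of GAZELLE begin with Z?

With the first slot taken by Z, it remains to arrange the other 6 letters (GAELLE).
Those 6 letters have E appearing twice and L appearing twice, giving (6)!/(2!·2!) = 180.

180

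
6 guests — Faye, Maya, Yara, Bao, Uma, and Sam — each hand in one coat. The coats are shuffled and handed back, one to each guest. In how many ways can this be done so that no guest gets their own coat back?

This is the derangement count D_6: permutations of 6 items with no fixed point.
By inclusion–exclusion this is Σ_{j=0}^{6} (−1)^j C(6,j)·(6−j)!.
Computing: 720 − 720 + 360 − 120 + 30 − 6 + 1 = 265.

265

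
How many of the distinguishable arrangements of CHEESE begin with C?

20

With the first slot taken by C, it remains to arrange the other 5 letters (HEESE).
Those 5 letters have E appearing 3 times, giving (5)!/(3!) = 20.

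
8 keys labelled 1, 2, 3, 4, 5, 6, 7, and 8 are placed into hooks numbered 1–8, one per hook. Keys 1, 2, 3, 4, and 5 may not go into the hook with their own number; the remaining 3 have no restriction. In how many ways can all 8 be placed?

21234

Let Aᵢ (for 1 ≤ i ≤ 5) be the placements that put key i in its forbidden hook. Any j of these fix j positions, leaving (8−j)! ways to fill the rest, and there are C(5,j) ways to pick which j.
By inclusion–exclusion, the number of valid placements is Σ_{j=0}^{5} (−1)^j C(5,j)·(8−j)!.
Computing: 40320 − 25200 + 7200 − 1200 + 120 − 6 = 21234.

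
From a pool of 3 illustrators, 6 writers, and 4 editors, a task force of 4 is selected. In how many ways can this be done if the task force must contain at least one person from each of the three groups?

With no constraint there are C(13,4) = 715 possible selections.
Subtract selections that omit an entire group: no illustrators → C(10,4) = 210; no writers → C(7,4) = 35; no editors → C(9,4) = 126.
Add back selections omitting two groups (i.e. drawn from a single group): C(3,4) + C(6,4) + C(4,4) = 16.
By inclusion–exclusion: 715 − 371 + 16 = 360.

360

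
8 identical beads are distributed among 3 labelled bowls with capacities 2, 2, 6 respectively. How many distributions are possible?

Ignoring the caps, the number of non-negative solutions to x_1+…+x_3 = 8 is C(10,2) = 45.
Subtract solutions that violate a single cap (substitute x_i' = x_i − (cap_i+1)): x_1 ≥ 3 gives C(7,2) = 21; x_2 ≥ 3 gives C(7,2) = 21; x_3 ≥ 7 gives C(3,2) = 3. Together 45.
Add back pairs where two caps are both exceeded: 6 + 0 + 0 = 6.
By inclusion–exclusion the count is 45 − 45 + 6 = 6.

6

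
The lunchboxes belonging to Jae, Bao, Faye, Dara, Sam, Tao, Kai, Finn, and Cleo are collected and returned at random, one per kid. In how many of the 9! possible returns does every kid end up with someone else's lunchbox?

133496

This is the derangement count D_9: permutations of 9 items with no fixed point.
By inclusion–exclusion this is Σ_{j=0}^{9} (−1)^j C(9,j)·(9−j)!.
Computing: 362880 − 362880 + 181440 − 60480 + 15120 − 3024 + 504 − 72 + 9 − 1 = 133496.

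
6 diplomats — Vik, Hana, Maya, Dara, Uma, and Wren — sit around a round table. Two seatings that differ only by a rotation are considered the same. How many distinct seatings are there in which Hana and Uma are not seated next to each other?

72

All circular seatings of 6 people number (5)! = 120.
Seatings with Hana beside Uma: treat them as a block with 2 internal orders, giving 2 × (4)! = 48.
Subtracting, 120 − 48 = 72.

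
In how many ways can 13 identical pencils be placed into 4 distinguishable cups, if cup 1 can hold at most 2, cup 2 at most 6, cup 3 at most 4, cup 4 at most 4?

Without the upper bounds there are C(16,3) = 560 ways to split 13 among 4 cups.
Subtract solutions that violate a single cap (substitute x_i' = x_i − (cap_i+1)): x_1 ≥ 3 gives C(13,3) = 286; x_2 ≥ 7 gives C(9,3) = 84; x_3 ≥ 5 gives C(11,3) = 165; x_4 ≥ 5 gives C(11,3) = 165. Together 700.
Add back pairs where two caps are both exceeded: 20 + 56 + 56 + 4 + 4 + 20 = 160.
Subtract triples: 0 + 0 + 1 + 0 = 1.
By inclusion–exclusion the count is 560 − 700 + 160 − 1 = 19.

19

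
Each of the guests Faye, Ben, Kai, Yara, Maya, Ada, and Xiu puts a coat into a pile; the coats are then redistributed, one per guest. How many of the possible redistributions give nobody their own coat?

This is the derangement count D_7: permutations of 7 items with no fixed point.
By inclusion–exclusion this is Σ_{j=0}^{7} (−1)^j C(7,j)·(7−j)!.
Computing: 5040 − 5040 + 2520 − 840 + 210 − 42 + 7 − 1 = 1854.

1854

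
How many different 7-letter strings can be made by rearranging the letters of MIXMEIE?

630

Letter multiplicities in MIXMEIE: E×2, I×2, M×2, X×1.
So there are 7! / (2!·2!·2!) = 630 distinguishable arrangements.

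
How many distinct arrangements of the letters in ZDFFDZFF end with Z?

Fix Z in the last position and arrange the remaining 7 letters.
Those 7 letters have D appearing twice and F appearing 4 times, giving (7)!/(4!·2!) = 105.

105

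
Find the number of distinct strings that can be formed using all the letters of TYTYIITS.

1680

Letter multiplicities in TYTYIITS: I×2, S×1, T×3, Y×2.
So there are 8! / (3!·2!·2!) = 1680 distinguishable arrangements.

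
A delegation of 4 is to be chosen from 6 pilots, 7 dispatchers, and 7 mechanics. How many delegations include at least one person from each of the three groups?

2499

With no constraint there are C(20,4) = 4845 possible selections.
Subtract selections that omit an entire group: no pilots → C(14,4) = 1001; no dispatchers → C(13,4) = 715; no mechanics → C(13,4) = 715.
Add back selections omitting two groups (i.e. drawn from a single group): C(6,4) + C(7,4) + C(7,4) = 85.
By inclusion–exclusion: 4845 − 2431 + 85 = 2499.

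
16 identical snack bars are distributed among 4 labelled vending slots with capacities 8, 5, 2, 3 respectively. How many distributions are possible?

By stars and bars, unrestricted non-negative solutions to x_1+…+x_4 = 16 number C(16+3,3) = 969.
Subtract solutions that violate a single cap (substitute x_i' = x_i − (cap_i+1)): x_1 ≥ 9 gives C(10,3) = 120; x_2 ≥ 6 gives C(13,3) = 286; x_3 ≥ 3 gives C(16,3) = 560; x_4 ≥ 4 gives C(15,3) = 455. Together 1421.
Add back pairs where two caps are both exceeded: 4 + 35 + 20 + 120 + 84 + 220 = 483.
Subtract triples: 0 + 0 + 1 + 20 = 21.
By inclusion–exclusion the count is 969 − 1421 + 483 − 21 = 10.

10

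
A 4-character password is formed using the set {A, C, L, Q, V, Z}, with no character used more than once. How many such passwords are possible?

With no repetition, fill the 4 characters in order: 6 choices, then 5, down to 3.
6 × 5 × 4 × 3 = 360.

360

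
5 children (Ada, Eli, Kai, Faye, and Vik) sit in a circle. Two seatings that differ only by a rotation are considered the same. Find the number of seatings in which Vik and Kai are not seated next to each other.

Without the restriction there are (4)! = 24 seatings.
Those with Vik next to Kai: fuse the pair into one unit and seat 4 units around a circle — 2·(3)! = 12.
Subtracting, 24 − 12 = 12.

12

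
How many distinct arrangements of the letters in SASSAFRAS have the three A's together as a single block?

Treat the 3 copies of A as a single block. The multiset to arrange is then {AAA, F, R, S, S, S, S}, 7 items in all.
That gives (7)!/(4!) = 210 arrangements.

210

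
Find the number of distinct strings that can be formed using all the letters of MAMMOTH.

840

Letter multiplicities in MAMMOTH: A×1, H×1, M×3, O×1, T×1.
So there are 7! / (3!) = 840 distinguishable arrangements.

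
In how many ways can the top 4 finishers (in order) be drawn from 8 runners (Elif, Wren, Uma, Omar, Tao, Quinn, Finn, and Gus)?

1680

This is an ordered selection of 4 from 8: P(8,4).
That gives 8 × 7 × 6 × 5 = 1680.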